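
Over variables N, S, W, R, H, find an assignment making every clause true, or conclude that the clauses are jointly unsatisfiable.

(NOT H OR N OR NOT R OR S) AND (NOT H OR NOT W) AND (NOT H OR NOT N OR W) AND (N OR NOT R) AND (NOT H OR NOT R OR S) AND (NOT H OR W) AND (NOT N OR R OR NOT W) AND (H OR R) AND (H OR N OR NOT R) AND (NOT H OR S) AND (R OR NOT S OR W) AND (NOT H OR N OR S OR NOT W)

Try N = False:
  (N OR NOT R) forces R = False.
  (H OR R) forces H = True.
  (NOT H OR NOT W) forces W = False.
  clause (NOT H OR W) is falsified — backtrack.
So N = True.
Set S = False.
  then (NOT H OR S) forces H = False.
  then (H OR R) forces R = True.
Set W = False.
All clauses satisfied.

N = True, S = False, W = False, R = True, H = False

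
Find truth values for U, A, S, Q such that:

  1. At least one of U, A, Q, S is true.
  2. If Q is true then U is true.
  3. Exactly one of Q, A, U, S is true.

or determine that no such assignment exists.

U = False; A = True; S = False; Q = False

  (1) {U, A, Q, S}: 1 true — at least one ✓
  (2) Q=F ⇒ U: vacuous ✓
  (3) {Q, A, U, S}: 1 true — exactly one ✓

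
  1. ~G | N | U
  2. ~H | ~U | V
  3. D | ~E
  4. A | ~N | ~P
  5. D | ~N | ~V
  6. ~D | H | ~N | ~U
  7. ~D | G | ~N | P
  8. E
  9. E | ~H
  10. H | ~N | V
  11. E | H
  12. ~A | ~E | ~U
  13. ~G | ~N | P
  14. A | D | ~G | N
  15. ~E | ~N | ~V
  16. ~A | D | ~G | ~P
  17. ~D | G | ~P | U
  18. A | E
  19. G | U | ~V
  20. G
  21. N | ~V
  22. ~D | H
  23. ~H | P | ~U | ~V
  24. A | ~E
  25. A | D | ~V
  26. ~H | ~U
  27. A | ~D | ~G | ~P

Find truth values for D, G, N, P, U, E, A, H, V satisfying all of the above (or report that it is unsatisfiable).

Unit clause (E) forces E = True.
Unit clause (G) forces G = True.
In (A | ~E) only A is left, so A = True.
In (D | ~E) only D is left, so D = True.
In (~A | ~E | ~U) only ~U is left, so U = False.
In (~D | H) only H is left, so H = True.
In (~G | N | U) only N is left, so N = True.
In (~G | ~N | P) only P is left, so P = True.
In (~E | ~N | ~V) only ~V is left, so V = False.
All clauses satisfied.

D=T, G=T, N=T, P=T, U=F, E=T, A=T, H=T, V=F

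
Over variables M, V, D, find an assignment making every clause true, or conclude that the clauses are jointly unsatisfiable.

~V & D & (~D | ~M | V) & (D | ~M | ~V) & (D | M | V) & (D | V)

M=F; V=F; D=T

Unit clause (~V) forces V = False.
Unit clause (D) forces D = True.
In (~D | ~M | V) only ~M is left, so M = False.
Check each clause:
  (~V): ~V holds.
  (D): D holds.
  (~D | ~M | V): ~M holds.
  (D | ~M | ~V): D holds.
  (D | M | V): D holds.
  (D | V): D holds.
All clauses satisfied.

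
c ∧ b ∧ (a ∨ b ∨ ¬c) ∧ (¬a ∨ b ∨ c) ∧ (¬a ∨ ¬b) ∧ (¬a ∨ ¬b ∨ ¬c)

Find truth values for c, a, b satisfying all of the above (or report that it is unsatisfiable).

c: True, a: False, b: True

Unit clause (c) forces c = True.
Unit clause (b) forces b = True.
In (¬a ∨ ¬b) only ¬a is left, so a = False.
Check each clause:
  (c): c holds.
  (b): b holds.
  (a ∨ b ∨ ¬c): b holds.
  (¬a ∨ b ∨ c): ¬a holds.
  (¬a ∨ ¬b): ¬a holds.
  (¬a ∨ ¬b ∨ ¬c): ¬a holds.
All clauses satisfied.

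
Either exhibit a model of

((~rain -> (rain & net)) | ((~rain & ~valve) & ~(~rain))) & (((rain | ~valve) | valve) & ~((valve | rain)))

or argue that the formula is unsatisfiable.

No satisfying assignment exists.

Case rain = True: the conjunct ~((valve | rain)) becomes ~((valve | True)) = False.
Case rain = False: the conjunct (~rain -> (rain & net)) | ((~rain & ~valve) & ~(~rain)) becomes (True -> False) | (~valve & False) = False.
Both cases fail — unsatisfiable.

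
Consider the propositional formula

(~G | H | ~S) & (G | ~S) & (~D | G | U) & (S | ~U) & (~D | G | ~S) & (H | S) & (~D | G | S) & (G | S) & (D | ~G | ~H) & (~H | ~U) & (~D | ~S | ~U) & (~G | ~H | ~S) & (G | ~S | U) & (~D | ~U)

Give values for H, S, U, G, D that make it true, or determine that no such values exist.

Try H = False:
  (H | S) forces S = True.
  (~G | H | ~S) forces G = False.
  clause (G | ~S) is falsified — backtrack.
So H = True.
  then (~H | ~U) forces U = False.
Set S = False.
  then (G | S) forces G = True.
  then (D | ~G | ~H) forces D = True.
All clauses satisfied.

H = True, S = False, U = False, G = True, D = True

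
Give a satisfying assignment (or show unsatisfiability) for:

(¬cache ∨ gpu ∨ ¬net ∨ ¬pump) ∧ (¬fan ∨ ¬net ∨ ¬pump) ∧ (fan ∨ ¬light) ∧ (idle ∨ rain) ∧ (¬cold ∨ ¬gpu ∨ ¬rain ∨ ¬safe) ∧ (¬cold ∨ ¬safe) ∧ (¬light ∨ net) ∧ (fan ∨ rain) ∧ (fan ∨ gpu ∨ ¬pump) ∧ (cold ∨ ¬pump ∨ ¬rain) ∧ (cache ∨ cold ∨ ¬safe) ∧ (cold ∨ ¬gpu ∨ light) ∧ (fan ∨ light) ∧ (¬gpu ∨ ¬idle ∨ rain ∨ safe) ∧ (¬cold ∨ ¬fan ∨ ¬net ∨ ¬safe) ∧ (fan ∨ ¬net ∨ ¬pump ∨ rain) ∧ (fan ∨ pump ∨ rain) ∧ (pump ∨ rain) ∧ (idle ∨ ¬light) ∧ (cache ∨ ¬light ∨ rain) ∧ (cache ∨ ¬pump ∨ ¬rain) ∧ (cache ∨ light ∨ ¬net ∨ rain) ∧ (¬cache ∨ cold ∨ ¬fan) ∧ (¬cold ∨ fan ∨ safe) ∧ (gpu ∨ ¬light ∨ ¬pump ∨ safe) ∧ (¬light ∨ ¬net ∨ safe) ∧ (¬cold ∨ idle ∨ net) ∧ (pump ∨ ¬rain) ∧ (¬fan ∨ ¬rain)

fan = True, cache = True, net = False, idle = True, pump = True, rain = False, gpu = False, safe = False, cold = True, light = False

Try fan = False:
  (fan ∨ ¬light) forces light = False.
  clause (fan ∨ light) is falsified — backtrack.
So fan = True.
  then (¬fan ∨ ¬rain) forces rain = False.
  then (idle ∨ rain) forces idle = True.
  then (pump ∨ rain) forces pump = True.
  then (¬fan ∨ ¬net ∨ ¬pump) forces net = False.
  then (¬light ∨ net) forces light = False.
Set cache = True.
  then (¬cache ∨ cold ∨ ¬fan) forces cold = True.
  then (¬cold ∨ ¬safe) forces safe = False.
  then (¬gpu ∨ ¬idle ∨ rain ∨ safe) forces gpu = False.
All clauses satisfied.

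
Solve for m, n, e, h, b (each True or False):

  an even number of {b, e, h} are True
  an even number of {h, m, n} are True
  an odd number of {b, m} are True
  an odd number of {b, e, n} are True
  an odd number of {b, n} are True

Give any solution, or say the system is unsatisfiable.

m: True, n: True, e: False, h: False, b: False

{b, e, h}: 0 true → even ✓
{h, m, n}: 2 true → even ✓
{b, m}: 1 true → odd ✓
{b, e, n}: 1 true → odd ✓
{b, n}: 1 true → odd ✓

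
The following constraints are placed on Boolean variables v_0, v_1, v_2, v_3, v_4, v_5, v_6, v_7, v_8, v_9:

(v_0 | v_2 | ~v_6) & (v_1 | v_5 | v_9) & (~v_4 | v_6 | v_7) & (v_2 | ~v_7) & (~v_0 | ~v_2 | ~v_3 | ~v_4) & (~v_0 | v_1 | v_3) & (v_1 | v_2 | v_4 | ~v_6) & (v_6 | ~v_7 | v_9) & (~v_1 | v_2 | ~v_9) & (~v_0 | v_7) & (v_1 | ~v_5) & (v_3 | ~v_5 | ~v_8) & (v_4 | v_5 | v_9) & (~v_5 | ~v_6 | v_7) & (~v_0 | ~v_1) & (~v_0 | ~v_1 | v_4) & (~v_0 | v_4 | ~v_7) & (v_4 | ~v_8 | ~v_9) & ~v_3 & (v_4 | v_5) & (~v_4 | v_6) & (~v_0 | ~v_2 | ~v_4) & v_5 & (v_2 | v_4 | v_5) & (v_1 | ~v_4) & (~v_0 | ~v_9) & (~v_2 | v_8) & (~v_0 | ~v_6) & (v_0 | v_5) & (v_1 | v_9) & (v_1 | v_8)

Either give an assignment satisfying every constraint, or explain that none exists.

Unit clause (~v_3) forces v_3 = False.
Unit clause (v_5) forces v_5 = True.
In (v_1 | ~v_5) only v_1 is left, so v_1 = True.
In (v_3 | ~v_5 | ~v_8) only ~v_8 is left, so v_8 = False.
In (~v_0 | ~v_1) only ~v_0 is left, so v_0 = False.
In (~v_2 | v_8) only ~v_2 is left, so v_2 = False.
In (v_0 | v_2 | ~v_6) only ~v_6 is left, so v_6 = False.
In (v_2 | ~v_7) only ~v_7 is left, so v_7 = False.
In (~v_1 | v_2 | ~v_9) only ~v_9 is left, so v_9 = False.
In (~v_4 | v_6) only ~v_4 is left, so v_4 = False.
All clauses satisfied.

v_0=F, v_1=T, v_2=F, v_3=F, v_4=F, v_5=T, v_6=F, v_7=F, v_8=F, v_9=F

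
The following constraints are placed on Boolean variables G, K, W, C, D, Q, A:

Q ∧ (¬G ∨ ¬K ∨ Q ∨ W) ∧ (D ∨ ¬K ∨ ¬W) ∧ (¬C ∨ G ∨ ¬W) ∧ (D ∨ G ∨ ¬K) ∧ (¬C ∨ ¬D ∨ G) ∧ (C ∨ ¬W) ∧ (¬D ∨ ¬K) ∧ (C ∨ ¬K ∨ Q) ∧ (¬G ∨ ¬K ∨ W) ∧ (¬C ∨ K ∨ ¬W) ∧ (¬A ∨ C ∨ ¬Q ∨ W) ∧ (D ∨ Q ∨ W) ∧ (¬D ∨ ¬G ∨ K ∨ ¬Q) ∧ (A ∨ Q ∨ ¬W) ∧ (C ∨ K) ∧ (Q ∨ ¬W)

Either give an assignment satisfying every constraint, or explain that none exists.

G = True, K = False, W = False, C = True, D = False, Q = True, A = True

Unit clause (Q) forces Q = True.
Set G = True.
Try K = True:
  (¬D ∨ ¬K) forces D = False.
  (D ∨ ¬K ∨ ¬W) forces W = False.
  clause (¬G ∨ ¬K ∨ W) is falsified — backtrack.
So K = False.
  then (¬D ∨ ¬G ∨ K ∨ ¬Q) forces D = False.
  then (C ∨ K) forces C = True.
  then (¬C ∨ K ∨ ¬W) forces W = False.
Set A = True.
All clauses satisfied.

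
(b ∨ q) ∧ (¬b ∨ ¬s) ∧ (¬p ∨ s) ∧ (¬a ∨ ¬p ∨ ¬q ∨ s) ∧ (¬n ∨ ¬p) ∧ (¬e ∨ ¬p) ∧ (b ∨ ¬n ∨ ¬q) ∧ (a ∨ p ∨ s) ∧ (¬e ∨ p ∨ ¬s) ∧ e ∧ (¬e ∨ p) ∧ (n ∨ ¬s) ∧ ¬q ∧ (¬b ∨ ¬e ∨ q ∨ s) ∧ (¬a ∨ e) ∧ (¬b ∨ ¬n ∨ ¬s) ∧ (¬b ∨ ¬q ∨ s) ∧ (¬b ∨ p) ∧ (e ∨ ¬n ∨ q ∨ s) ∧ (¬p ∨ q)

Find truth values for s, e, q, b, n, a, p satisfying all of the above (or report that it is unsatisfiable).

Case e = True:
  (¬e ∨ ¬p) forces p = False.
  Clause (¬e ∨ p) is falsified — contradiction.
Case e = False:
  Clause (e) is falsified — contradiction.
Both cases fail, so the formula is unsatisfiable.

No satisfying assignment exists.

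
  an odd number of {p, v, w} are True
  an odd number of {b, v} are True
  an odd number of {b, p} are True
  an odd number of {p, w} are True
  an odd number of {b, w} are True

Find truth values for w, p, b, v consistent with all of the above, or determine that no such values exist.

Adding constraints 3, 4, 5 mod 2: every variable appears an even number of times on the left, so the left side is 0.
But the right sides sum to 1 (mod 2). 0 ≠ 1 — the system is inconsistent.

The formula is unsatisfiable.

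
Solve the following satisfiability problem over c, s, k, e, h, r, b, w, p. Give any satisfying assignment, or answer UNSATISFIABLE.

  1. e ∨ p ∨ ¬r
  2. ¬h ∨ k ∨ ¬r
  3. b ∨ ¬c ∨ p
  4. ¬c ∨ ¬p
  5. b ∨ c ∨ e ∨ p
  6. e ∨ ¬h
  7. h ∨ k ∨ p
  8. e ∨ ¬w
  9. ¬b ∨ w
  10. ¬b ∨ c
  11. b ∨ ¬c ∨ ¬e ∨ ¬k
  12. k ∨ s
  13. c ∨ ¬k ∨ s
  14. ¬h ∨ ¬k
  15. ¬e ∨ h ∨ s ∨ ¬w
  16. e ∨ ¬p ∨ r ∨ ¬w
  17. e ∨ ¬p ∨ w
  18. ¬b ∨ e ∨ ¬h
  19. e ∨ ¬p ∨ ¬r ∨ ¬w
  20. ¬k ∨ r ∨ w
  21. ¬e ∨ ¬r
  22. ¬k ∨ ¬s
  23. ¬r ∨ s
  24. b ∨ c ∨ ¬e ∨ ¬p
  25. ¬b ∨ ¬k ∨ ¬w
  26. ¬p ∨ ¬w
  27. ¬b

Unit clause (¬b) forces b = False.
Set c = False.
Try s = False:
  (k ∨ s) forces k = True.
  clause (c ∨ ¬k ∨ s) is falsified — backtrack.
So s = True.
  then (¬k ∨ ¬s) forces k = False.
Try e = False:
  (b ∨ c ∨ e ∨ p) forces p = True.
  (e ∨ ¬h) forces h = False.
  (e ∨ ¬w) forces w = False.
  clause (e ∨ ¬p ∨ w) is falsified — backtrack.
So e = True.
  then (¬e ∨ ¬r) forces r = False.
  then (b ∨ c ∨ ¬e ∨ ¬p) forces p = False.
  then (h ∨ k ∨ p) forces h = True.
Set w = True.
All clauses satisfied.

c = False, s = True, k = False, e = True, h = True, r = False, b = False, w = True, p = False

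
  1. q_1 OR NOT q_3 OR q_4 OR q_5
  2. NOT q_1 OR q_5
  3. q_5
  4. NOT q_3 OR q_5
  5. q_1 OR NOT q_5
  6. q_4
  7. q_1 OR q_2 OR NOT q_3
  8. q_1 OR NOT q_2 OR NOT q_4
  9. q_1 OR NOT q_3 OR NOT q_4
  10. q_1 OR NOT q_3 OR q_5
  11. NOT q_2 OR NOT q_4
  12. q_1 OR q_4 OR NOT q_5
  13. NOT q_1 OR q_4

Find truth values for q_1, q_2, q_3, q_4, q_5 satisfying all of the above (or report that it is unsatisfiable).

Unit clause (q_5) forces q_5 = True.
In (q_1 OR NOT q_5) only q_1 is left, so q_1 = True.
Unit clause (q_4) forces q_4 = True.
In (NOT q_2 OR NOT q_4) only NOT q_2 is left, so q_2 = False.
Set q_3 = True.
All clauses satisfied.

q_1: True, q_2: False, q_3: True, q_4: True, q_5: True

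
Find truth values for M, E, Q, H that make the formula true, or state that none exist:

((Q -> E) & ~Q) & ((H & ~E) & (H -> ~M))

M = False; E = False; Q = False; H = True

  (Q -> E) & ~Q = True
    Q -> E = True
    ~Q = True
  (H & ~E) & (H -> ~M) = True
    H & ~E = True
      ~E = True
    H -> ~M = True
      ~M = True
Both conjuncts True, so the formula holds.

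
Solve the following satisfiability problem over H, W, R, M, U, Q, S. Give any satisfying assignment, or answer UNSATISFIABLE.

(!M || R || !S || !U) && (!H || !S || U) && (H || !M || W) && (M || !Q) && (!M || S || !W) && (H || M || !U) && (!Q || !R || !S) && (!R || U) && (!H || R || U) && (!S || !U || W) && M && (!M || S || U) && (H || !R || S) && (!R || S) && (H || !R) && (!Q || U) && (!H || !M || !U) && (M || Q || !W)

Unit clause (M) forces M = True.
Try H = True:
  (!H || !M || !U) forces U = False.
  (!H || !S || U) forces S = False.
  clause (!M || S || U) is falsified — backtrack.
So H = False.
  then (H || !M || W) forces W = True.
  then (!M || S || !W) forces S = True.
  then (H || !R) forces R = False.
  then (!M || R || !S || !U) forces U = False.
  then (!Q || U) forces Q = False.
All clauses satisfied.

H=F, W=T, R=F, M=T, U=F, Q=F, S=T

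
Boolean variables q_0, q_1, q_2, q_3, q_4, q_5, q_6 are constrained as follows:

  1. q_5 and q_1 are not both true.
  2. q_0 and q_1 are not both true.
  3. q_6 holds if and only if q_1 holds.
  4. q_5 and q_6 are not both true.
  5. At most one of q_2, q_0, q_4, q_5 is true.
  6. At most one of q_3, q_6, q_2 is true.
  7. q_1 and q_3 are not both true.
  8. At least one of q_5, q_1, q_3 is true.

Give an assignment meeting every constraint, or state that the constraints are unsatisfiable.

q_0=F; q_1=F; q_2=F; q_3=F; q_4=F; q_5=T; q_6=F

  (1) q_5=T, q_1=F — not both ✓
  (2) q_0=F, q_1=F — not both ✓
  (3) q_6=F, q_1=F — same ✓
  (4) q_5=T, q_6=F — not both ✓
  (5) {q_2, q_0, q_4, q_5}: 1 true — at most one ✓
  (6) {q_3, q_6, q_2}: 0 true — at most one ✓
  (7) q_1=F, q_3=F — not both ✓
  (8) {q_5, q_1, q_3}: 1 true — at least one ✓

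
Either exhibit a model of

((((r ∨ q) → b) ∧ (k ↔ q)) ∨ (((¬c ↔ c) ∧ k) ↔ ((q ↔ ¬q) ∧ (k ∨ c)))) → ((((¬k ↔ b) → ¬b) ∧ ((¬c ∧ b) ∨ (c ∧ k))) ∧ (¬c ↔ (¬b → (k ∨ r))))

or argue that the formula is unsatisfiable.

c: False; b: True; r: False; k: True; q: False

  ((((r ∨ q) → b) ∧ (k ↔ q)) ∨ (((¬c ↔ c) ∧ k) ↔ ((q ↔ ¬q) ∧ (k ∨ c)))) → ((((¬k ↔ b) → ¬b) ∧ ((¬c ∧ b) ∨ (c ∧ k))) ∧ (¬c ↔ (¬b → (k ∨ r)))) = True
    (((r ∨ q) → b) ∧ (k ↔ q)) ∨ (((¬c ↔ c) ∧ k) ↔ ((q ↔ ¬q) ∧ (k ∨ c))) = True
      ((r ∨ q) → b) ∧ (k ↔ q) = False
        (r ∨ q) → b = True
          r ∨ q = False
        k ↔ q = False
      ((¬c ↔ c) ∧ k) ↔ ((q ↔ ¬q) ∧ (k ∨ c)) = True
        (¬c ↔ c) ∧ k = False
          ¬c ↔ c = False
            ¬c = True
        (q ↔ ¬q) ∧ (k ∨ c) = False
          q ↔ ¬q = False
            ¬q = True
          k ∨ c = True
    (((¬k ↔ b) → ¬b) ∧ ((¬c ∧ b) ∨ (c ∧ k))) ∧ (¬c ↔ (¬b → (k ∨ r))) = True
      ((¬k ↔ b) → ¬b) ∧ ((¬c ∧ b) ∨ (c ∧ k)) = True
        (¬k ↔ b) → ¬b = True
          ¬k ↔ b = False
            ¬k = False
          ¬b = False
        (¬c ∧ b) ∨ (c ∧ k) = True
          ¬c ∧ b = True
            ¬c = True
          c ∧ k = False
      ¬c ↔ (¬b → (k ∨ r)) = True
        ¬c = True
        ¬b → (k ∨ r) = True
          ¬b = False
          k ∨ r = True
The formula evaluates to True.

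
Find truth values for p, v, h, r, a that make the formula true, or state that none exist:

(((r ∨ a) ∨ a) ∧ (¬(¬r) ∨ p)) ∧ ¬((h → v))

p: True, v: False, h: True, r: True, a: True

  ((r ∨ a) ∨ a) ∧ (¬(¬r) ∨ p) = True
    (r ∨ a) ∨ a = True
      r ∨ a = True
    ¬(¬r) ∨ p = True
      ¬(¬r) = True
        ¬r = False
  ¬((h → v)) = True
    h → v = False
Both conjuncts True, so the formula holds.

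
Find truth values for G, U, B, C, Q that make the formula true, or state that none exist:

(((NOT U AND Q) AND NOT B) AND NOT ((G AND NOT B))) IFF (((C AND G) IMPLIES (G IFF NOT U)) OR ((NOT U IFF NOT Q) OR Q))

G: True, U: True, B: True, C: True, Q: False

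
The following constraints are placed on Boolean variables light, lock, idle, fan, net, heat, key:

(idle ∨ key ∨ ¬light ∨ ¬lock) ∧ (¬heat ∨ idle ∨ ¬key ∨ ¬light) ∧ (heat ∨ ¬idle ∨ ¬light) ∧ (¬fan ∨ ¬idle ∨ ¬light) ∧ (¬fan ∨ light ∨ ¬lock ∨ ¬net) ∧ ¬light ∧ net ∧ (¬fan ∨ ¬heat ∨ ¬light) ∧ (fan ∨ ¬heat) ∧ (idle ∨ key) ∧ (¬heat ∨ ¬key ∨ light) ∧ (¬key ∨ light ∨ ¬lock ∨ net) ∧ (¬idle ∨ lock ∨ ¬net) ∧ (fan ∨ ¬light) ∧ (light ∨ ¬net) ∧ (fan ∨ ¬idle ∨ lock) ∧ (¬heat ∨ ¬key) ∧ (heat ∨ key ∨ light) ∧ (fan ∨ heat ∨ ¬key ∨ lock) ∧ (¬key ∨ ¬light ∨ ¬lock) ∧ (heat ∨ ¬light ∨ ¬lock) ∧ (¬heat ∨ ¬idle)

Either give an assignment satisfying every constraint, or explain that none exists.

Case light = True:
  Clause (¬light) is falsified — contradiction.
Case light = False:
  (net) forces net = True.
  Clause (light ∨ ¬net) is falsified — contradiction.
Both cases fail, so the formula is unsatisfiable.

No satisfying assignment exists.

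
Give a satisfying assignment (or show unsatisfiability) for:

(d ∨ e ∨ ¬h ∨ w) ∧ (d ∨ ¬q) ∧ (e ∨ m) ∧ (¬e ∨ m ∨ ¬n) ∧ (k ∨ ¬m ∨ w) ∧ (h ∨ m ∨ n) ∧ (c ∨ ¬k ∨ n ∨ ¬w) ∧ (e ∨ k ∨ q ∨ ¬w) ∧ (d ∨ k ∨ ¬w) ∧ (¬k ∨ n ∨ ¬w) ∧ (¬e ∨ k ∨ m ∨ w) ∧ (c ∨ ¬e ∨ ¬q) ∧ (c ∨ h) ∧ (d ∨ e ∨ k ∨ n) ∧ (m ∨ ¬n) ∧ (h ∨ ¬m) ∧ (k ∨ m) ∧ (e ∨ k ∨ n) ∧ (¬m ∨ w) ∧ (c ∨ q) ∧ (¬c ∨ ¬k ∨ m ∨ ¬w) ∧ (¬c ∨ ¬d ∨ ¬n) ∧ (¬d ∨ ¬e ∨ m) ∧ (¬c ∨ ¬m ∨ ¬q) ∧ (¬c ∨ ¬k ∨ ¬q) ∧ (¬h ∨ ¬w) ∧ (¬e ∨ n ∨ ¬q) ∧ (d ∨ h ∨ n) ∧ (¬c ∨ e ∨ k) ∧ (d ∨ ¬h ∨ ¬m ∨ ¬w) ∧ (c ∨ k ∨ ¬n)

n: False, w: False, d: False, h: True, k: True, c: True, m: False, q: False, e: True

Try n = True:
  (m ∨ ¬n) forces m = True.
  (h ∨ ¬m) forces h = True.
  (¬m ∨ w) forces w = True.
  clause (¬h ∨ ¬w) is falsified — backtrack.
So n = False.
Set w = False.
  then (¬m ∨ w) forces m = False.
  then (e ∨ m) forces e = True.
  then (h ∨ m ∨ n) forces h = True.
  then (¬e ∨ k ∨ m ∨ w) forces k = True.
  then (¬d ∨ ¬e ∨ m) forces d = False.
  then (¬e ∨ n ∨ ¬q) forces q = False.
  then (c ∨ q) forces c = True.
All clauses satisfied.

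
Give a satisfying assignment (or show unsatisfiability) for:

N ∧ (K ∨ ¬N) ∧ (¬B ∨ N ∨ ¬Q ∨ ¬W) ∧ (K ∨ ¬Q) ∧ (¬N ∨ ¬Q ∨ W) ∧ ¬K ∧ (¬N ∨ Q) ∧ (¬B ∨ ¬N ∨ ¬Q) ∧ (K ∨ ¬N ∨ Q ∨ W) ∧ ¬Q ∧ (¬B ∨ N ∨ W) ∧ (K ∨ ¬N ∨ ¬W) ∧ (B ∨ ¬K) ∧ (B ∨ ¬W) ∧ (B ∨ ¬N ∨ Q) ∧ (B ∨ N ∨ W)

Unsatisfiable

Case K = True:
  Clause (¬K) is falsified — contradiction.
Case K = False:
  (N) forces N = True.
  Clause (K ∨ ¬N) is falsified — contradiction.
Both cases fail, so the formula is unsatisfiable.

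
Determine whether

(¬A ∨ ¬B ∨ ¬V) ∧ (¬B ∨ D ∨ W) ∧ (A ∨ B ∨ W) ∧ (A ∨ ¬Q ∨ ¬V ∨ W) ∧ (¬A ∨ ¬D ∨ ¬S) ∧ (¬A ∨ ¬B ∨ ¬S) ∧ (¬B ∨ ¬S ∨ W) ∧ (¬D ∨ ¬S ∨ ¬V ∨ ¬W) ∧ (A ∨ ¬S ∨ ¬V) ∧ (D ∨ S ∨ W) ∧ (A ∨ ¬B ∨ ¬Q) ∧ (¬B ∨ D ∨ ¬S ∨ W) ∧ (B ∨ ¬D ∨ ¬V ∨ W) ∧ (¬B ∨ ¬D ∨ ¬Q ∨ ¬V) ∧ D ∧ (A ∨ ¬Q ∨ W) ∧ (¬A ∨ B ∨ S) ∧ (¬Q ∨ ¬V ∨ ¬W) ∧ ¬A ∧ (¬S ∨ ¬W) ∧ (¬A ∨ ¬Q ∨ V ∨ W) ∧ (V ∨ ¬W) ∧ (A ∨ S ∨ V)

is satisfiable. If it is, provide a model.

V = True; A = False; B = False; S = False; D = True; W = True; Q = False

Unit clause (D) forces D = True.
Unit clause (¬A) forces A = False.
Try V = False:
  (V ∨ ¬W) forces W = False.
  (A ∨ B ∨ W) forces B = True.
  (¬B ∨ ¬S ∨ W) forces S = False.
  clause (A ∨ S ∨ V) is falsified — backtrack.
So V = True.
  then (A ∨ ¬S ∨ ¬V) forces S = False.
Set B = False.
  then (A ∨ B ∨ W) forces W = True.
  then (¬Q ∨ ¬V ∨ ¬W) forces Q = False.
All clauses satisfied.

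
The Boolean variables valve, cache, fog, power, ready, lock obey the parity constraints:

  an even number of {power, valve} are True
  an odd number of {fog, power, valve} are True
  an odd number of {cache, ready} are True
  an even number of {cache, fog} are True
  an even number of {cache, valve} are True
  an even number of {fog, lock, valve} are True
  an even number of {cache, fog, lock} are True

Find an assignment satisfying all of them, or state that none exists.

valve=T, cache=T, fog=T, power=T, ready=F, lock=F

{power, valve}: 2 true → even ✓
{fog, power, valve}: 3 true → odd ✓
{cache, ready}: 1 true → odd ✓
{cache, fog}: 2 true → even ✓
{cache, valve}: 2 true → even ✓
{fog, lock, valve}: 2 true → even ✓
{cache, fog, lock}: 2 true → even ✓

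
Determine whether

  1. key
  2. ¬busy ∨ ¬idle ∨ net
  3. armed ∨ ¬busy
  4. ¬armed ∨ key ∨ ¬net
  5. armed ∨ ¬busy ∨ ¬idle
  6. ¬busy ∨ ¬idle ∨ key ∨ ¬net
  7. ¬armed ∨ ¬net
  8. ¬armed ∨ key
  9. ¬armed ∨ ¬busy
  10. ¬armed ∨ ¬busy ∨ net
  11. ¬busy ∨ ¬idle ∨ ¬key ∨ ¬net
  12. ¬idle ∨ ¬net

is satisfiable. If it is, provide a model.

Unit clause (key) forces key = True.
Set armed = False.
  then (armed ∨ ¬busy) forces busy = False.
Set net = True.
  then (¬idle ∨ ¬net) forces idle = False.
All clauses satisfied.

armed=F, net=T, key=T, busy=F, idle=F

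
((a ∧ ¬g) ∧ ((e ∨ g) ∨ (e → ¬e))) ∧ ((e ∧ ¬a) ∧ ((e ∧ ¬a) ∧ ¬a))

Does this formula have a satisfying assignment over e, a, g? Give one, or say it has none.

The formula is unsatisfiable.

Case a = True: the conjunct ¬a is False.
Case a = False: the conjunct a is False.
Both cases fail — unsatisfiable.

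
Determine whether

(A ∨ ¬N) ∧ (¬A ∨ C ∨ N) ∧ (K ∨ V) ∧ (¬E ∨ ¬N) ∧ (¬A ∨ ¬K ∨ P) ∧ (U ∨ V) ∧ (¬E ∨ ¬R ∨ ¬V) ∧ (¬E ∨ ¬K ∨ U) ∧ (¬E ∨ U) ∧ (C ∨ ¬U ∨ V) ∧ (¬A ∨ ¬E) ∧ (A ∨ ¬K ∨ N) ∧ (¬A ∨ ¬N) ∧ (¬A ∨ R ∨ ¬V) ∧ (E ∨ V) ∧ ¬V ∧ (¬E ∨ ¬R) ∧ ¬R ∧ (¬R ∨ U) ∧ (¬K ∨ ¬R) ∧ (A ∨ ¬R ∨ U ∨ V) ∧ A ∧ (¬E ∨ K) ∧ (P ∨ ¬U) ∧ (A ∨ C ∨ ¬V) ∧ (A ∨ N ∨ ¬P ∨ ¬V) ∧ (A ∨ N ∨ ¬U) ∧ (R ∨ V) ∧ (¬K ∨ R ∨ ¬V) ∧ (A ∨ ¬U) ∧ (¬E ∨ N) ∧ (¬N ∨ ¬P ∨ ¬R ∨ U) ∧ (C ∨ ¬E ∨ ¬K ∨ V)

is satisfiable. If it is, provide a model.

UNSATISFIABLE

Case R = True:
  Clause (¬R) is falsified — contradiction.
Case R = False:
  (¬V) forces V = False.
  Clause (R ∨ V) is falsified — contradiction.
Both cases fail, so the formula is unsatisfiable.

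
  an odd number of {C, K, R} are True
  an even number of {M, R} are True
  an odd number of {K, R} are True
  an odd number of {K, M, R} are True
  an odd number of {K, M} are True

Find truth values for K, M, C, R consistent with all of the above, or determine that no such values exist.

K = True, M = False, C = False, R = False

{C, K, R}: 1 true → odd ✓
{M, R}: 0 true → even ✓
{K, R}: 1 true → odd ✓
{K, M, R}: 1 true → odd ✓
{K, M}: 1 true → odd ✓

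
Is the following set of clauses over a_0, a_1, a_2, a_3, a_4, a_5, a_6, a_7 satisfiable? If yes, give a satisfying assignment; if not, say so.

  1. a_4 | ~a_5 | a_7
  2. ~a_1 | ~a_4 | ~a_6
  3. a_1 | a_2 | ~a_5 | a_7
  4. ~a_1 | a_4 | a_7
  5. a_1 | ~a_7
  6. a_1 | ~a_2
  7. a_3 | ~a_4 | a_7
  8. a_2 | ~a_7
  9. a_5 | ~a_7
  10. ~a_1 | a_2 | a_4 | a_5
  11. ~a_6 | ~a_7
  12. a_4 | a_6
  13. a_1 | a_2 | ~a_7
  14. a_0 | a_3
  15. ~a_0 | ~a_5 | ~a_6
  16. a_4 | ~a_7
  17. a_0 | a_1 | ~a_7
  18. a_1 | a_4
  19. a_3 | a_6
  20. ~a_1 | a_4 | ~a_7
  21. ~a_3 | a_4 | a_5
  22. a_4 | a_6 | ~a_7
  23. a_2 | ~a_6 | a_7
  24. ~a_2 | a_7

a_0 = False, a_1 = False, a_2 = False, a_3 = True, a_4 = True, a_5 = False, a_6 = False, a_7 = False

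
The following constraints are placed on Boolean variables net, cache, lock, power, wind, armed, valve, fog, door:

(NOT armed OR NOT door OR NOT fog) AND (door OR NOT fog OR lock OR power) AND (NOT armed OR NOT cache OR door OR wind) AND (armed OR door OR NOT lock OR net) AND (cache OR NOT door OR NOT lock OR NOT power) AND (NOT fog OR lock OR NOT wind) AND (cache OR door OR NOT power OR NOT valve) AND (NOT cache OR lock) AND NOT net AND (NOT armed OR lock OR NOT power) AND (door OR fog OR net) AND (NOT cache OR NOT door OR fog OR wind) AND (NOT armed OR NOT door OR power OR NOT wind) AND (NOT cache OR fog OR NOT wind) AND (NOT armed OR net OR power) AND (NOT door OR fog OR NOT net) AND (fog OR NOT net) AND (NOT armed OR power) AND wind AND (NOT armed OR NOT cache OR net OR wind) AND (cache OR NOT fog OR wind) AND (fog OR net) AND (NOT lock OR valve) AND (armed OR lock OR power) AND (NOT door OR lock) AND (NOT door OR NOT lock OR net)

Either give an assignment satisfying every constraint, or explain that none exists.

Unit clause (NOT net) forces net = False.
Unit clause (wind) forces wind = True.
In (fog OR net) only fog is left, so fog = True.
In (NOT fog OR lock OR NOT wind) only lock is left, so lock = True.
In (NOT lock OR valve) only valve is left, so valve = True.
In (NOT door OR NOT lock OR net) only NOT door is left, so door = False.
In (armed OR door OR NOT lock OR net) only armed is left, so armed = True.
In (NOT armed OR net OR power) only power is left, so power = True.
In (cache OR door OR NOT power OR NOT valve) only cache is left, so cache = True.
All clauses satisfied.

net=F, cache=T, lock=T, power=T, wind=T, armed=T, valve=T, fog=T, door=F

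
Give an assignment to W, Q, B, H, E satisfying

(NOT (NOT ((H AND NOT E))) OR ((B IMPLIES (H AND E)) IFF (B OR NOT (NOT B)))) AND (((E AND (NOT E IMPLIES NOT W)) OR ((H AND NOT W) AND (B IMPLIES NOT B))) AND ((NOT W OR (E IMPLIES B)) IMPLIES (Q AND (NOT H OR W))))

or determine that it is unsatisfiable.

W=T, Q=T, B=T, H=T, E=T

  NOT (NOT ((H AND NOT E))) OR ((B IMPLIES (H AND E)) IFF (B OR NOT (NOT B))) = True
    NOT (NOT ((H AND NOT E))) = False
      NOT ((H AND NOT E)) = True
        H AND NOT E = False
          NOT E = False
    (B IMPLIES (H AND E)) IFF (B OR NOT (NOT B)) = True
      B IMPLIES (H AND E) = True
        H AND E = True
      B OR NOT (NOT B) = True
        NOT (NOT B) = True
          NOT B = False
  ((E AND (NOT E IMPLIES NOT W)) OR ((H AND NOT W) AND (B IMPLIES NOT B))) AND ((NOT W OR (E IMPLIES B)) IMPLIES (Q AND (NOT H OR W))) = True
    (E AND (NOT E IMPLIES NOT W)) OR ((H AND NOT W) AND (B IMPLIES NOT B)) = True
      E AND (NOT E IMPLIES NOT W) = True
        NOT E IMPLIES NOT W = True
          NOT E = False
          NOT W = False
      (H AND NOT W) AND (B IMPLIES NOT B) = False
        H AND NOT W = False
          NOT W = False
        B IMPLIES NOT B = False
          NOT B = False
    (NOT W OR (E IMPLIES B)) IMPLIES (Q AND (NOT H OR W)) = True
      NOT W OR (E IMPLIES B) = True
        NOT W = False
        E IMPLIES B = True
      Q AND (NOT H OR W) = True
        NOT H OR W = True
          NOT H = False
Both conjuncts True, so the formula holds.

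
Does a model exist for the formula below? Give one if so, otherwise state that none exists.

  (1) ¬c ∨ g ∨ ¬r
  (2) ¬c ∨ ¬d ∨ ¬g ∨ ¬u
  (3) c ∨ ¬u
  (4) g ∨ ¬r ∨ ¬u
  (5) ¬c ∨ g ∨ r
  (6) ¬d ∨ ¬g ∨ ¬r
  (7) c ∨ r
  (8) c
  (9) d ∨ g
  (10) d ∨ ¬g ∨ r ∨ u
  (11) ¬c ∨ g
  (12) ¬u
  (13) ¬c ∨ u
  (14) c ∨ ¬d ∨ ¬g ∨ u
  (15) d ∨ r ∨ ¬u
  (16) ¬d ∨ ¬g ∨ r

Unsatisfiable

Case u = True:
  Clause (¬u) is falsified — contradiction.
Case u = False:
  (c) forces c = True.
  Clause (¬c ∨ u) is falsified — contradiction.
Both cases fail, so the formula is unsatisfiable.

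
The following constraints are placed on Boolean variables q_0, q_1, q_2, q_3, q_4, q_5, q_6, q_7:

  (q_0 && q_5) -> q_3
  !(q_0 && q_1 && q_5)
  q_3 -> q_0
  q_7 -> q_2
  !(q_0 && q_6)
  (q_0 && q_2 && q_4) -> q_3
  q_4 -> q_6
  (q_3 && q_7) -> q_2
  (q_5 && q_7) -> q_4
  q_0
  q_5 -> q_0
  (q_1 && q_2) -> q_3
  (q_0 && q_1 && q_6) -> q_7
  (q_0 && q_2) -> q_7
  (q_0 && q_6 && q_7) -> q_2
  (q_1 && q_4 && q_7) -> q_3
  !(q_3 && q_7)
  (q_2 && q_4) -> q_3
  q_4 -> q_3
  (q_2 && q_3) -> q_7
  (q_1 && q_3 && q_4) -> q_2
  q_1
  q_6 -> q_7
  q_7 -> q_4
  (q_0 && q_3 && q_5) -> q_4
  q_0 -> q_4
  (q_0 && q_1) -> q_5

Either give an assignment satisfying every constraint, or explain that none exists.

Unsatisfiable

Case q_6 = True:
  (q_0) forces q_0 = True.
  Clause (!q_0 || !q_6) is falsified — contradiction.
Case q_6 = False:
  (q_0) forces q_0 = True.
  (!q_0 || q_4) forces q_4 = True.
  Clause (!q_4 || q_6) is falsified — contradiction.
Both cases fail, so the formula is unsatisfiable.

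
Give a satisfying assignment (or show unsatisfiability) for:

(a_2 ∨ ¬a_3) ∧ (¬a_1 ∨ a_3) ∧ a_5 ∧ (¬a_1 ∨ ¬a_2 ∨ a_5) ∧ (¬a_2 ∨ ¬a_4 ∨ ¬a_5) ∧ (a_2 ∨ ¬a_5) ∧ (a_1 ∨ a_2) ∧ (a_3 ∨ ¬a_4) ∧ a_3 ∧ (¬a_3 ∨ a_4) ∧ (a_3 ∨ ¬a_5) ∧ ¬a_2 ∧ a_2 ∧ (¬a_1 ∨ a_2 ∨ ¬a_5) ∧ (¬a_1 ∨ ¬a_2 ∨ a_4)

The formula is unsatisfiable.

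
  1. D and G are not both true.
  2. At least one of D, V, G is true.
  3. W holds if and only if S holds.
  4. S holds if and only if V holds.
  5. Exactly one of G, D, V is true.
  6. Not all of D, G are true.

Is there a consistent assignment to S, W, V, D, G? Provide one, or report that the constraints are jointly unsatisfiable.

S = False; W = False; V = False; D = True; G = False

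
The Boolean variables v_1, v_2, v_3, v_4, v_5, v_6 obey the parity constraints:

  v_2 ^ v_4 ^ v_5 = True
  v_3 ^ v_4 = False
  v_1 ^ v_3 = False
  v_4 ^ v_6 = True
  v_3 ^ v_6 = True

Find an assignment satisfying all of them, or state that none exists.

v_1=T, v_2=F, v_3=T, v_4=T, v_5=F, v_6=F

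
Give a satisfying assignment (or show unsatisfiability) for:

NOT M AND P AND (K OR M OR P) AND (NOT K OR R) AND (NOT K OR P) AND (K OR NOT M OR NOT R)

P=T, K=T, R=T, M=F

Unit clause (NOT M) forces M = False.
Unit clause (P) forces P = True.
Set K = True.
  then (NOT K OR R) forces R = True.
Check each clause:
  (NOT M): NOT M holds.
  (P): P holds.
  (K OR M OR P): K holds.
  (NOT K OR R): R holds.
  (NOT K OR P): P holds.
  (K OR NOT M OR NOT R): K holds.
All clauses satisfied.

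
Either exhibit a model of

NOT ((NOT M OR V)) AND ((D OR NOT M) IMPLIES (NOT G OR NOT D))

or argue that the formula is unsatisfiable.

G = True, M = True, D = False, V = False

  NOT ((NOT M OR V)) = True
    NOT M OR V = False
      NOT M = False
  (D OR NOT M) IMPLIES (NOT G OR NOT D) = True
    D OR NOT M = False
      NOT M = False
    NOT G OR NOT D = True
      NOT G = False
      NOT D = True
Both conjuncts True, so the formula holds.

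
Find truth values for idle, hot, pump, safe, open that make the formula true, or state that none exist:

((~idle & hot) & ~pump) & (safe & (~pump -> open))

idle = False; hot = True; pump = False; safe = True; open = True

  (~idle & hot) & ~pump = True
    ~idle & hot = True
      ~idle = True
    ~pump = True
  safe & (~pump -> open) = True
    ~pump -> open = True
      ~pump = True
Both conjuncts True, so the formula holds.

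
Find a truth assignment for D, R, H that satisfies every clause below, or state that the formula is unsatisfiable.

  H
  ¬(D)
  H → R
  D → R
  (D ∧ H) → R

D = False; R = True; H = True

Unit clause (¬D) forces D = False.
Unit clause (H) forces H = True.
In (¬H ∨ R) only R is left, so R = True.
Check each clause:
  (¬D): ¬D holds.
  (H): H holds.
  (¬H ∨ R): R holds.
  (¬D ∨ ¬H ∨ R): ¬D holds.
  (¬D ∨ R): ¬D holds.
All clauses satisfied.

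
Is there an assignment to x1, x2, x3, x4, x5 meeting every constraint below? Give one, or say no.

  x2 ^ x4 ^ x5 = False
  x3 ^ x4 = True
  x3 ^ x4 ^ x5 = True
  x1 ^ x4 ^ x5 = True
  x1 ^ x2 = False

Unsatisfiable

Adding constraints 1, 4, 5 mod 2: every variable appears an even number of times on the left, so the left side is 0.
But the right sides sum to 1 (mod 2). 0 ≠ 1 — the system is inconsistent.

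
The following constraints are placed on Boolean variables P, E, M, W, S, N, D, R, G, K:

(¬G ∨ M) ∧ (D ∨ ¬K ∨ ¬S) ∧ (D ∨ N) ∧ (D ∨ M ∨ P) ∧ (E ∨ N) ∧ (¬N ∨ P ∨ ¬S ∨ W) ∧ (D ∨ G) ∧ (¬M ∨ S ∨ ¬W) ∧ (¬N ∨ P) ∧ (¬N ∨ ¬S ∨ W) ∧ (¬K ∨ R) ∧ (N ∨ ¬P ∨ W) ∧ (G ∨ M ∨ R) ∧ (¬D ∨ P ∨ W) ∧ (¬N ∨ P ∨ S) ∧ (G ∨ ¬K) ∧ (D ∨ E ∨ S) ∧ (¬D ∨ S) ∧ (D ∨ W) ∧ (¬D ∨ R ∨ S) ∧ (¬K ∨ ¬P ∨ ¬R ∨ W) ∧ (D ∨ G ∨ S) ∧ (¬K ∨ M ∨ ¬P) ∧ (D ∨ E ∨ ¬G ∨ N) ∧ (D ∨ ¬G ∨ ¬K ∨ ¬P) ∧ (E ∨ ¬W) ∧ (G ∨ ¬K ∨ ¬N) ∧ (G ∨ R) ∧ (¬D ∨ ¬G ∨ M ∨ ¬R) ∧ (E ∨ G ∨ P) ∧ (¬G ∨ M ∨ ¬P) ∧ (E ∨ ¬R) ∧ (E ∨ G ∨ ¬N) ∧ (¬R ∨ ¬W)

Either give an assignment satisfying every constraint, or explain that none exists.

Set P = False.
  then (¬N ∨ P) forces N = False.
  then (D ∨ N) forces D = True.
  then (E ∨ N) forces E = True.
  then (¬D ∨ P ∨ W) forces W = True.
  then (¬D ∨ S) forces S = True.
  then (¬R ∨ ¬W) forces R = False.
  then (¬K ∨ R) forces K = False.
  then (G ∨ R) forces G = True.
  then (¬G ∨ M) forces M = True.
All clauses satisfied.

P = False, E = True, M = True, W = True, S = True, N = False, D = True, R = False, G = True, K = False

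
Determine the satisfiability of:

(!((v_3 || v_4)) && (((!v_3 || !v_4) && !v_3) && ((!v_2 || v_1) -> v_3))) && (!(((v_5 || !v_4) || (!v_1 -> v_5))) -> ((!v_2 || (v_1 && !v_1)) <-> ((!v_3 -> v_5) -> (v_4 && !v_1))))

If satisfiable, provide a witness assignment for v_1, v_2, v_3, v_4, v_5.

v_1 = False, v_2 = True, v_3 = False, v_4 = False, v_5 = True

  !((v_3 || v_4)) && (((!v_3 || !v_4) && !v_3) && ((!v_2 || v_1) -> v_3)) = True
    !((v_3 || v_4)) = True
      v_3 || v_4 = False
    ((!v_3 || !v_4) && !v_3) && ((!v_2 || v_1) -> v_3) = True
      (!v_3 || !v_4) && !v_3 = True
        !v_3 || !v_4 = True
          !v_3 = True
          !v_4 = True
        !v_3 = True
      (!v_2 || v_1) -> v_3 = True
        !v_2 || v_1 = False
          !v_2 = False
  !(((v_5 || !v_4) || (!v_1 -> v_5))) -> ((!v_2 || (v_1 && !v_1)) <-> ((!v_3 -> v_5) -> (v_4 && !v_1))) = True
    !(((v_5 || !v_4) || (!v_1 -> v_5))) = False
      (v_5 || !v_4) || (!v_1 -> v_5) = True
        v_5 || !v_4 = True
          !v_4 = True
        !v_1 -> v_5 = True
          !v_1 = True
    (!v_2 || (v_1 && !v_1)) <-> ((!v_3 -> v_5) -> (v_4 && !v_1)) = True
      !v_2 || (v_1 && !v_1) = False
        !v_2 = False
        v_1 && !v_1 = False
          !v_1 = True
      (!v_3 -> v_5) -> (v_4 && !v_1) = False
        !v_3 -> v_5 = True
          !v_3 = True
        v_4 && !v_1 = False
          !v_1 = True
Both conjuncts True, so the formula holds.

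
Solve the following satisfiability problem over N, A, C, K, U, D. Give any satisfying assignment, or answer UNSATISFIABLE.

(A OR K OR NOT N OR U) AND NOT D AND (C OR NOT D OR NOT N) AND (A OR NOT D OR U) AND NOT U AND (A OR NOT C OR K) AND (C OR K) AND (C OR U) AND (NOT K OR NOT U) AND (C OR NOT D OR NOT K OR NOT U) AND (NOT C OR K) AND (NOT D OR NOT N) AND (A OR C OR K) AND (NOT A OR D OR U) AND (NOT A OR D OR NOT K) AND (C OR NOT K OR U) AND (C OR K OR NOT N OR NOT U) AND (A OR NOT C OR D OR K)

Unit clause (NOT D) forces D = False.
Unit clause (NOT U) forces U = False.
In (C OR U) only C is left, so C = True.
In (NOT C OR K) only K is left, so K = True.
In (NOT A OR D OR U) only NOT A is left, so A = False.
Set N = False.
All clauses satisfied.

N: False, A: False, C: True, K: True, U: False, D: False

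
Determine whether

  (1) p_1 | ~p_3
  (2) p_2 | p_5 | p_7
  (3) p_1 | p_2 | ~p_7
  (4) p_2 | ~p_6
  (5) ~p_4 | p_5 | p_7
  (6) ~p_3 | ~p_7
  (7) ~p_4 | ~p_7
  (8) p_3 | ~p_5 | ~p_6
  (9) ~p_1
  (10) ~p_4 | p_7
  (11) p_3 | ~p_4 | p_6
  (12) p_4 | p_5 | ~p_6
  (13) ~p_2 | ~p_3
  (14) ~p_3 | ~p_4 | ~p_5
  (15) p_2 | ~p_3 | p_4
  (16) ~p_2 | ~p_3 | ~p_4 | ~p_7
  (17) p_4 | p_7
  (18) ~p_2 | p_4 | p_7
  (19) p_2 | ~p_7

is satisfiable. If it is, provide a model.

p_1 = False, p_2 = True, p_3 = False, p_4 = False, p_5 = True, p_6 = False, p_7 = True

Unit clause (~p_1) forces p_1 = False.
In (p_1 | ~p_3) only ~p_3 is left, so p_3 = False.
Try p_2 = False:
  (p_1 | p_2 | ~p_7) forces p_7 = False.
  (p_2 | p_5 | p_7) forces p_5 = True.
  (p_2 | ~p_6) forces p_6 = False.
  (~p_4 | p_7) forces p_4 = False.
  clause (p_4 | p_7) is falsified — backtrack.
So p_2 = True.
Set p_4 = False.
  then (p_4 | p_7) forces p_7 = True.
Set p_5 = True.
  then (p_3 | ~p_5 | ~p_6) forces p_6 = False.
All clauses satisfied.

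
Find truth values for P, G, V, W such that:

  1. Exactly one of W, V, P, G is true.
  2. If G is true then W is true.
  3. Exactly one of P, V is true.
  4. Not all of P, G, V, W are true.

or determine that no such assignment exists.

P = False, G = False, V = True, W = False

  (1) {W, V, P, G}: 1 true — exactly one ✓
  (2) G=F ⇒ W: vacuous ✓
  (3) {P, V}: 1 true — exactly one ✓
  (4) {P, G, V, W}: 1/4 true — not all ✓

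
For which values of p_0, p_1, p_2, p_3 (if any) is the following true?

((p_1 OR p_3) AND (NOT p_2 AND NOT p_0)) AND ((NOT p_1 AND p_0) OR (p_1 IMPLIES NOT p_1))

p_0 = False, p_1 = False, p_2 = False, p_3 = True

  (p_1 OR p_3) AND (NOT p_2 AND NOT p_0) = True
    p_1 OR p_3 = True
    NOT p_2 AND NOT p_0 = True
      NOT p_2 = True
      NOT p_0 = True
  (NOT p_1 AND p_0) OR (p_1 IMPLIES NOT p_1) = True
    NOT p_1 AND p_0 = False
      NOT p_1 = True
    p_1 IMPLIES NOT p_1 = True
      NOT p_1 = True
Both conjuncts True, so the formula holds.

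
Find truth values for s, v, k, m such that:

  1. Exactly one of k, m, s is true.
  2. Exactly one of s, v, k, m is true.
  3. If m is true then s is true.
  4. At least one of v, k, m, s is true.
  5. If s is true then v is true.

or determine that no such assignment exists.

s: False; v: False; k: True; m: False

  (1) {k, m, s}: 1 true — exactly one ✓
  (2) {s, v, k, m}: 1 true — exactly one ✓
  (3) m=F ⇒ s: vacuous ✓
  (4) {v, k, m, s}: 1 true — at least one ✓
  (5) s=F ⇒ v: vacuous ✓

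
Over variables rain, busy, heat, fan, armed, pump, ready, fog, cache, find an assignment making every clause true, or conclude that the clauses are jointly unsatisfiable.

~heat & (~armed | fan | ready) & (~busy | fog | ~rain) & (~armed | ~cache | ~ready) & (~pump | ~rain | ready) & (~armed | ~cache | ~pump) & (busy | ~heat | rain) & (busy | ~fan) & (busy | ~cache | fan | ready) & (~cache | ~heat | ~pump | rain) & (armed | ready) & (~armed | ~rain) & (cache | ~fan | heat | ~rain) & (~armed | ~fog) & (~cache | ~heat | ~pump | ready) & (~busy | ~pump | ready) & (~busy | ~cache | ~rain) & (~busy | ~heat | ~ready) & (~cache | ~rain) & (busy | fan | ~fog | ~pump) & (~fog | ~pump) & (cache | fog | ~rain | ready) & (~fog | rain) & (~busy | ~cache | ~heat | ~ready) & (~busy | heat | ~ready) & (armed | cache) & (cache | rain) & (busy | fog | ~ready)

Unit clause (~heat) forces heat = False.
Try rain = True:
  (~armed | ~rain) forces armed = False.
  (armed | ready) forces ready = True.
  (~cache | ~rain) forces cache = False.
  clause (armed | cache) is falsified — backtrack.
So rain = False.
  then (~fog | rain) forces fog = False.
  then (cache | rain) forces cache = True.
Try busy = False:
  (busy | ~fan) forces fan = False.
  (busy | ~cache | fan | ready) forces ready = True.
  clause (busy | fog | ~ready) is falsified — backtrack.
So busy = True.
  then (~busy | heat | ~ready) forces ready = False.
  then (armed | ready) forces armed = True.
  then (~busy | ~pump | ready) forces pump = False.
  then (~armed | fan | ready) forces fan = True.
All clauses satisfied.

rain: False, busy: True, heat: False, fan: True, armed: True, pump: False, ready: False, fog: False, cache: True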